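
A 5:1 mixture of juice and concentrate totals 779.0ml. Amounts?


Total parts = 5 + 1 = 6
juice: 779.0 × 5/6 = 649.2ml
concentrate: 779.0 × 1/6 = 129.8ml
= 649.2ml and 129.8ml

649.2ml and 129.8ml


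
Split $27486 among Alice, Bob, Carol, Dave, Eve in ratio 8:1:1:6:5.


Total parts = 8 + 1 + 1 + 6 + 5 = 21
Alice: 27486 × 8/21 = 10470.86
Bob: 27486 × 1/21 = 1308.86
Carol: 27486 × 1/21 = 1308.86
Dave: 27486 × 6/21 = 7853.14
Eve: 27486 × 5/21 = 6544.29
= Alice: $10470.86, Bob: $1308.86, Carol: $1308.86, Dave: $7853.14, Eve: $6544.29

Alice: $10470.86, Bob: $1308.86, Carol: $1308.86, Dave: $7853.14, Eve: $6544.29


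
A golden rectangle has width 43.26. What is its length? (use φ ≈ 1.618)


φ = (1 + √5) / 2 ≈ 1.618
Length = width × φ = 43.26 × 1.618 = 69.99468
≈ 69.99

69.99


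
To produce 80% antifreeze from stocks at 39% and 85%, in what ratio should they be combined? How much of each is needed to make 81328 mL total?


Let x parts of 39% mix with y parts of 85%.
39x + 85y = 80(x + y)
39x + 85y = 80x + 80y
x(39 - 80) = y(80 - 85)
x/y = (85 - 80)/(80 - 39) = 5/41
Simplify: 5:41
Total parts = 46; one part = 81328/46 = 1768.00 mL
39% solution: 5×1768.00 = 8840.00 mL
85% solution: 41×1768.00 = 72488.00 mL
= ratio 5:41; 8840.00 mL and 72488.00 mL

ratio 5:41; 8840.00 mL and 72488.00 mL


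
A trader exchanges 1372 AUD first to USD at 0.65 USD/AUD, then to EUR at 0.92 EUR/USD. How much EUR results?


Step 1: 1372 AUD × 0.65 = 891.80 USD
Step 2: 891.80 USD × 0.92 = 820.46 EUR
Implied rate AUD→EUR = 0.65 × 0.92 = 0.5980
= 820.46 EUR

820.46 EUR


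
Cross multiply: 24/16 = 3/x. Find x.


Cross multiply: 24 × x = 16 × 3
24x = 48
x = 48 / 24
= 2.00

2.00


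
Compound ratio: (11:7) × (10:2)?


Compound ratio = (11×10) : (7×2)
= 110:14
GCD = 2
= 55:7

55:7


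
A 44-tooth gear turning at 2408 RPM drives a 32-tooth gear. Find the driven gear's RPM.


Gear ratio = 44:32 = 11:8
RPM_B = RPM_A × (teeth_A / teeth_B)
= 2408 × (44/32)
= 3311.0 RPM

3311.0 RPM


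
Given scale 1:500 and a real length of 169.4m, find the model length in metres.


Model size = real / scale
= 169.4 / 500
= 0.3388 m

0.3388 m


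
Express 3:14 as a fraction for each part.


Total parts = 3 + 14 = 17
First part: 3/17 = 3/17
Second part: 14/17 = 14/17
= 3/17 and 14/17

3/17 and 14/17


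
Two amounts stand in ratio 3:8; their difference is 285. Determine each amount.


Let A = 3k, B = 8k.
8k - 3k = 285
5k = 285 → k = 285/5 = 57
A = 3×57 = 171, B = 8×57 = 456
= A = 171, B = 456

A = 171, B = 456


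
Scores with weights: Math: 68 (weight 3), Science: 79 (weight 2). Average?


Numerator = 68×3 + 79×2
= 204 + 158
= 362
Total weight = 5
Weighted avg = 362/5
= 72.40

72.40


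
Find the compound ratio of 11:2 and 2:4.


Compound ratio = (11×2) : (2×4)
= 22:8
GCD = 2
= 11:4

11:4


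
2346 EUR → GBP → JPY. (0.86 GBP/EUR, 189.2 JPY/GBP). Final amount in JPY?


Step 1: 2346 EUR × 0.86 = 2017.56 GBP
Step 2: 2017.56 GBP × 189.2 = 381722.35 JPY
Implied rate EUR→JPY = 0.86 × 189.2 = 162.7120
= 381722.35 JPY

381722.35 JPY


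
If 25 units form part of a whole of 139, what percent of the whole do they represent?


Percentage = (part / whole) × 100
= (25 / 139) × 100
≈ 17.99%

17.99%


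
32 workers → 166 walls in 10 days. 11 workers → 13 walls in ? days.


Days ∝ work / workers, so d₂ = d₁ × (m₁/m₂) × (w₂/w₁)
Workers factor (inverse): 32/11 ≈ 2.9091
Work factor (direct): 13/166 ≈ 0.0783
d₂ = 10 × 32/11 × 13/166 = (10 × 32 × 13) / (11 × 166) = 4160/1826
≈ 2.28 days

2.28 days


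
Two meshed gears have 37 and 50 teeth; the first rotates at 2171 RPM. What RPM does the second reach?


Gear ratio = 37:50 = 37:50
RPM_B = RPM_A × (teeth_A / teeth_B)
= 2171 × (37/50)
= 1606.5 RPM

1606.5 RPM


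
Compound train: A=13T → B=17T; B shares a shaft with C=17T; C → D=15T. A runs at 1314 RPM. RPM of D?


Stage 1: RPM_B = RPM_A × t_A/t_B = 1314 × 13/17 = 17082/17 ≈ 1004.82
B and C share a shaft → RPM_C = RPM_B
Stage 2: RPM_D = RPM_C × t_C/t_D = RPM_A × (t_A×t_C)/(t_B×t_D)
Overall ratio = (13×17)/(17×15) = 221/255
RPM_D = 1314 × 221/255 = 290394/255
= 1138.80 RPM

1138.80 RPM


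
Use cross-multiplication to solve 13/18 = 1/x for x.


Cross multiply: 13 × x = 18 × 1
13x = 18
x = 18 / 13
= 1.38

1.38


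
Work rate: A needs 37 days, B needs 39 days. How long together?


Rate of A = 1/37 per day
Rate of B = 1/39 per day
Combined rate = 1/37 + 1/39 = 76/1443 ≈ 0.0527 per day
Days = 1 / combined rate = 1443/76
≈ 18.99 days

18.99 days


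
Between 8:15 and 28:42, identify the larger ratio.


8/15 = 0.5333
28/42 = 0.6667
0.5333 < 0.6667, so 8:15 is less
= 28:42

28:42


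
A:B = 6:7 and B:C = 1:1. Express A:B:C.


Match B: multiply A:B by 1 → 6:7
Multiply B:C by 7 → 7:7
Combined: 6:7:7
GCD = 1
= 6:7:7

6:7:7


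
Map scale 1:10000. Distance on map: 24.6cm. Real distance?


Real distance = map distance × scale
= 24.6cm × 10000
= 246000 cm = 2460.0 m
= 2.460 km

2.460 km


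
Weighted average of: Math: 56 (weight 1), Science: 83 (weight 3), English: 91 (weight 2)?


Numerator = 56×1 + 83×3 + 91×2
= 56 + 249 + 182
= 487
Total weight = 6
Weighted avg = 487/6
= 81.17

81.17


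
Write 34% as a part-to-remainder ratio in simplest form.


34% means 34 parts out of 100; remainder = 66
Part : remainder = 34:66
GCD = 2
= 17:33

17:33


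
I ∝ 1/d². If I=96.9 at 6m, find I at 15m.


I₁d₁² = I₂d₂²
I₂ = I₁ × (d₁/d₂)²
= 96.9 × (6/15)²
= 96.9 × 36/225
= 3488.4/225
= 15.5040

15.5040


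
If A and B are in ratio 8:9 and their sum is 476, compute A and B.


Let A = 8k, B = 9k.
8k + 9k = 476
17k = 476 → k = 476/17 = 28
A = 8×28 = 224, B = 9×28 = 252
= A = 224, B = 252

A = 224, B = 252


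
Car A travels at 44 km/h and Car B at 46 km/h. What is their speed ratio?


Ratio = 44:46
GCD = 2
Simplified = 22:23
Time ratio (same distance) = 23:22
Speed ratio = 22:23

22:23


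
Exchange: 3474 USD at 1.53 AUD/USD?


Amount × rate = 3474 × 1.53
= 5315.22 AUD

5315.22 AUD


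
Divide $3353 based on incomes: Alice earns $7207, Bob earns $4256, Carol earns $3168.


Total income = 7207 + 4256 + 3168 = $14631
Alice: $3353 × 7207/14631 = $1651.63
Bob: $3353 × 4256/14631 = $975.35
Carol: $3353 × 3168/14631 = $726.01
= Alice: $1651.63, Bob: $975.35, Carol: $726.01

Alice: $1651.63, Bob: $975.35, Carol: $726.01


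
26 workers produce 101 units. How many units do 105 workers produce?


Direct proportion: y/x = constant
k = 101/26 ≈ 3.8846
y₂ = k × 105 = 101 × 105 / 26 = 10605/26
≈ 407.88

407.88


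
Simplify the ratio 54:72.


GCD(54, 72) = 18
54/18 : 72/18
= 3:4

3:4


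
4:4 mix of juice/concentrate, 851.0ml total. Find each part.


Total parts = 4 + 4 = 8
juice: 851.0 × 4/8 = 425.5ml
concentrate: 851.0 × 4/8 = 425.5ml
= 425.5ml and 425.5ml

425.5ml and 425.5ml


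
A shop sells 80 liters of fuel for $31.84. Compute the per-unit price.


Unit rate = total / quantity
= 31.84 / 80
= $0.40 per unit

$0.40 per unit


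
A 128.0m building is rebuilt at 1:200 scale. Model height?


Model size = real / scale
= 128.0 / 200
= 0.6400 m

0.6400 m


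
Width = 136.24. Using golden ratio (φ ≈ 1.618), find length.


φ = (1 + √5) / 2 ≈ 1.618
Length = width × φ = 136.24 × 1.618 = 220.43632
≈ 220.44

220.44


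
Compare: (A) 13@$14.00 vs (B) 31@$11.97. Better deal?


Deal A: $14.00/13 = $1.0769/unit
Deal B: $11.97/31 = $0.3861/unit
B is cheaper per unit
= Deal B

Deal B


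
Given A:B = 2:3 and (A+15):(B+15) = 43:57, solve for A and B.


Let A = 2k, B = 3k.
(2k + 15) / (3k + 15) = 43/57
Cross-multiply: 57(2k + 15) = 43(3k + 15)
114k + 855 = 129k + 645
114k - 129k = 645 - 855
-15k = -210
k = -210/-15 = 14
A = 2×14 = 28, B = 3×14 = 42
= A = 28, B = 42

A = 28, B = 42


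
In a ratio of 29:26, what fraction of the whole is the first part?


Total parts = 29 + 26 = 55
First part: 29/55 = 29/55
= 29/55

29/55


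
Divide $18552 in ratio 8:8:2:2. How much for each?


Total parts = 8 + 8 + 2 + 2 = 20
Part 1: 18552 × 8/20 = 7420.80
Part 2: 18552 × 8/20 = 7420.80
Part 3: 18552 × 2/20 = 1855.20
Part 4: 18552 × 2/20 = 1855.20
= Part 1: $7420.80, Part 2: $7420.80, Part 3: $1855.20, Part 4: $1855.20

Part 1: $7420.80, Part 2: $7420.80, Part 3: $1855.20, Part 4: $1855.20


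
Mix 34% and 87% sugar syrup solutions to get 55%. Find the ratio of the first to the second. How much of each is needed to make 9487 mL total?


Let x parts of 34% mix with y parts of 87%.
34x + 87y = 55(x + y)
34x + 87y = 55x + 55y
x(34 - 55) = y(55 - 87)
x/y = (87 - 55)/(55 - 34) = 32/21
Simplify: 32:21
Total parts = 53; one part = 9487/53 = 179.00 mL
34% solution: 32×179.00 = 5728.00 mL
87% solution: 21×179.00 = 3759.00 mL
= ratio 32:21; 5728.00 mL and 3759.00 mL

ratio 32:21; 5728.00 mL and 3759.00 mL


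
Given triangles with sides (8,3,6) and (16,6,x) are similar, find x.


Scale factor = 16/8 = 2
Missing side = 6 × 2
= 12.0

12.0


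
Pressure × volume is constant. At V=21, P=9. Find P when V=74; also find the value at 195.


Inverse proportion: x × y = constant
k = 21 × 9 = 189
At x=74: k/74 = 2.55
At x=195: k/195 = 0.97
= 2.55 and 0.97

2.55 and 0.97


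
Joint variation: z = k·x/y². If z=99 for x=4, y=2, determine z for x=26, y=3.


z = k·x/y²
Solve for k using the known point: k = z·y²/x = 99×4/4 = 396/4 = 99.0000
Now evaluate at x=26, y=3:
z = k × 26 / 9 = (396 × 26) / (4 × 9) = 10296/36
= 286.0000

286.0000


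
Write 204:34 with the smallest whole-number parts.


GCD(204, 34) = 34
204/34 : 34/34
= 6:1

6:1


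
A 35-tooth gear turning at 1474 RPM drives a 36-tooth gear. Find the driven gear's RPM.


Gear ratio = 35:36 = 35:36
RPM_B = RPM_A × (teeth_A / teeth_B)
= 1474 × (35/36)
= 1433.1 RPM

1433.1 RPM


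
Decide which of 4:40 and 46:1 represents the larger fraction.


4/40 = 0.1000
46/1 = 46.0000
0.1000 < 46.0000, so 4:40 is less
= 46:1

46:1


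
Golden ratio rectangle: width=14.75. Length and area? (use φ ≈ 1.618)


φ = (1 + √5) / 2 ≈ 1.618
Length = width × φ = 14.75 × 1.618 = 23.8655
≈ 23.87
Area = width × length = 14.75 × 23.8655 = 352.016125 ≈ 352.02
= Length: 23.87, Area: 352.02

Length: 23.87, Area: 352.02


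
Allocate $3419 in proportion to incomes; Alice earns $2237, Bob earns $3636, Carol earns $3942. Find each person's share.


Total income = 2237 + 3636 + 3942 = $9815
Alice: $3419 × 2237/9815 = $779.25
Bob: $3419 × 3636/9815 = $1266.58
Carol: $3419 × 3942/9815 = $1373.17
= Alice: $779.25, Bob: $1266.58, Carol: $1373.17

Alice: $779.25, Bob: $1266.58, Carol: $1373.17


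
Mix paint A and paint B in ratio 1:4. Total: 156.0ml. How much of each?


Total parts = 1 + 4 = 5
paint A: 156.0 × 1/5 = 31.2ml
paint B: 156.0 × 4/5 = 124.8ml
= 31.2ml and 124.8ml

31.2ml and 124.8ml


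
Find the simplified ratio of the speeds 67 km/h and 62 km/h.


Ratio = 67:62
GCD = 1
Simplified = 67:62
Time ratio (same distance) = 62:67
Speed ratio = 67:62

67:62


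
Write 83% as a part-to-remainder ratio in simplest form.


83% means 83 parts out of 100; remainder = 17
Part : remainder = 83:17
GCD = 1
= 83:17

83:17


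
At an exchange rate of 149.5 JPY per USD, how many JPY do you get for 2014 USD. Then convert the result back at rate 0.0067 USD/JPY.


Amount × rate = 2014 × 149.5 = 301093.00 JPY
Round-trip: 301093.00 × 0.0067 = 2017.32 USD
= 301093.00 JPY, then 2017.32 USD

301093.00 JPY, then 2017.32 USD


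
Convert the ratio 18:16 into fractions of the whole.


Total parts = 18 + 16 = 34
First part: 18/34 = 9/17
Second part: 16/34 = 8/17
= 9/17 and 8/17

9/17 and 8/17


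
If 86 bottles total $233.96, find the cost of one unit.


Unit rate = total / quantity
= 233.96 / 86
= $2.72 per unit

$2.72 per unit


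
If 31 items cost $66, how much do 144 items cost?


Direct proportion: y/x = constant
k = 66/31 ≈ 2.1290
y₂ = k × 144 = 66 × 144 / 31 = 9504/31
≈ 306.58

306.58


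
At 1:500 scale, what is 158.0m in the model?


Model size = real / scale
= 158.0 / 500
= 0.3160 m

0.3160 m


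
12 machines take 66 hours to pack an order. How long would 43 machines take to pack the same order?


Inverse proportion: x × y = constant
k = 12 × 66 = 792
y₂ = k / 43 = 792 / 43
= 18.42

18.42


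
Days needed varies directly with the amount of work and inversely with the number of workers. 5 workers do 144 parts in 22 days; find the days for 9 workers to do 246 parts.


Days ∝ work / workers, so d₂ = d₁ × (m₁/m₂) × (w₂/w₁)
Workers factor (inverse): 5/9 ≈ 0.5556
Work factor (direct): 246/144 ≈ 1.7083
d₂ = 22 × 5/9 × 246/144 = (22 × 5 × 246) / (9 × 144) = 27060/1296
≈ 20.88 days

20.88 days


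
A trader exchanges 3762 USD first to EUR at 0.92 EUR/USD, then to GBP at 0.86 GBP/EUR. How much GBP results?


Step 1: 3762 USD × 0.92 = 3461.04 EUR
Step 2: 3461.04 EUR × 0.86 = 2976.49 GBP
Implied rate USD→GBP = 0.92 × 0.86 = 0.7912
= 2976.49 GBP

2976.49 GBP


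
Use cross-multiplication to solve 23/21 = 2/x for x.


Cross multiply: 23 × x = 21 × 2
23x = 42
x = 42 / 23
= 1.83

1.83


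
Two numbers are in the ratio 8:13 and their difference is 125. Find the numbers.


Let A = 8k, B = 13k.
13k - 8k = 125
5k = 125 → k = 125/5 = 25
A = 8×25 = 200, B = 13×25 = 325
= A = 200, B = 325

A = 200, B = 325


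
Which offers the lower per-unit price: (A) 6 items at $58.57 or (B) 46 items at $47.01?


Deal A: $58.57/6 = $9.7617/unit
Deal B: $47.01/46 = $1.0220/unit
B is cheaper per unit
= Deal B

Deal B


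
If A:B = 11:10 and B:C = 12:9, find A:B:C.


Match B: multiply A:B by 12 → 132:120
Multiply B:C by 10 → 120:90
Combined: 132:120:90
GCD = 6
= 22:20:15

22:20:15


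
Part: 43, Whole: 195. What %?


Percentage = (part / whole) × 100
= (43 / 195) × 100
≈ 22.05%

22.05%


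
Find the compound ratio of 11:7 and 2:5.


Compound ratio = (11×2) : (7×5)
= 22:35
GCD = 1
= 22:35

22:35


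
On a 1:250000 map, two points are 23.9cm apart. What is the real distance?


Real distance = map distance × scale
= 23.9cm × 250000
= 5975000 cm = 59750.0 m
= 59.750 km

59.750 km


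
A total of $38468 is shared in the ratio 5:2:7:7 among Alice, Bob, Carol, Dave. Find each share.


Total parts = 5 + 2 + 7 + 7 = 21
Alice: 38468 × 5/21 = 9159.05
Bob: 38468 × 2/21 = 3663.62
Carol: 38468 × 7/21 = 12822.67
Dave: 38468 × 7/21 = 12822.67
= Alice: $9159.05, Bob: $3663.62, Carol: $12822.67, Dave: $12822.67

Alice: $9159.05, Bob: $3663.62, Carol: $12822.67, Dave: $12822.67


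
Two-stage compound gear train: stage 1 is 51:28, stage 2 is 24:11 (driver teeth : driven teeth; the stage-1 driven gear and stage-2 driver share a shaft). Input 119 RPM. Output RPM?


Stage 1: RPM_B = RPM_A × t_A/t_B = 119 × 51/28 = 6069/28 = 216.75
B and C share a shaft → RPM_C = RPM_B
Stage 2: RPM_D = RPM_C × t_C/t_D = RPM_A × (t_A×t_C)/(t_B×t_D)
Overall ratio = (51×24)/(28×11) = 1224/308
RPM_D = 119 × 1224/308 = 145656/308
≈ 472.91 RPM

472.91 RPM


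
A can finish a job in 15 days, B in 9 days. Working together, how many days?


Rate of A = 1/15 per day
Rate of B = 1/9 per day
Combined rate = 1/15 + 1/9 = 24/135 ≈ 0.1778 per day
Days = 1 / combined rate = 135/24
≈ 5.63 days

5.63 days


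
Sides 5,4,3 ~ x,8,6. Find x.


Scale factor = 8/4 = 2
Missing side = 5 × 2
= 10.0

10.0


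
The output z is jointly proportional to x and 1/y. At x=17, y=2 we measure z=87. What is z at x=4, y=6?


z = k·x/y
Solve for k using the known point: k = z·y/x = 87×2/17 = 174/17 ≈ 10.2353
Now evaluate at x=4, y=6:
z = k × 4 / 6 = (174 × 4) / (17 × 6) = 696/102
≈ 6.8235

6.8235


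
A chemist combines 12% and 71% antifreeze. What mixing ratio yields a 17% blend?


Let x parts of 12% mix with y parts of 71%.
12x + 71y = 17(x + y)
12x + 71y = 17x + 17y
x(12 - 17) = y(17 - 71)
x/y = (71 - 17)/(17 - 12) = 54/5
Simplify: 54:5
= 54:5

54:5


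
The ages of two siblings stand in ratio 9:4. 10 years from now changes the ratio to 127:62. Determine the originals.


Let A = 9k, B = 4k.
(9k + 10) / (4k + 10) = 127/62
Cross-multiply: 62(9k + 10) = 127(4k + 10)
558k + 620 = 508k + 1270
558k - 508k = 1270 - 620
50k = 650
k = 650/50 = 13
A = 9×13 = 117, B = 4×13 = 52
= A = 117, B = 52

A = 117, B = 52


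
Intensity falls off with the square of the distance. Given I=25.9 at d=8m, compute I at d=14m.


I₁d₁² = I₂d₂²
I₂ = I₁ × (d₁/d₂)²
= 25.9 × (8/14)²
= 25.9 × 64/196
= 1657.6/196
≈ 8.4571

8.4571


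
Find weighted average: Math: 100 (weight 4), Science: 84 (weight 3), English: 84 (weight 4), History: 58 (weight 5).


Numerator = 100×4 + 84×3 + 84×4 + 58×5
= 400 + 252 + 336 + 290
= 1278
Total weight = 16
Weighted avg = 1278/16
= 79.88

79.88


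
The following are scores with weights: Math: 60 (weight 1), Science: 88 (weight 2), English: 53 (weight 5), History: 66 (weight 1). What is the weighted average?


Numerator = 60×1 + 88×2 + 53×5 + 66×1
= 60 + 176 + 265 + 66
= 567
Total weight = 9
Weighted avg = 567/9
= 63.00

63.00


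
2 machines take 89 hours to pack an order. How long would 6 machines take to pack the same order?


Inverse proportion: x × y = constant
k = 2 × 89 = 178
y₂ = k / 6 = 178 / 6
= 29.67

29.67


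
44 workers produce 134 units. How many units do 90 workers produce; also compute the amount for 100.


Direct proportion: y/x = constant
k = 134/44 ≈ 3.0455
y at x=90: k × 90 = 134 × 90 / 44 = 12060/44 ≈ 274.09
y at x=100: k × 100 = 134 × 100 / 44 = 13400/44 ≈ 304.55
= 274.09 and 304.55

274.09 and 304.55


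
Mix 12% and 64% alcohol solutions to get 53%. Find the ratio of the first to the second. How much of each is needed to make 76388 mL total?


Let x parts of 12% mix with y parts of 64%.
12x + 64y = 53(x + y)
12x + 64y = 53x + 53y
x(12 - 53) = y(53 - 64)
x/y = (64 - 53)/(53 - 12) = 11/41
Simplify: 11:41
Total parts = 52; one part = 76388/52 = 1469.00 mL
12% solution: 11×1469.00 = 16159.00 mL
64% solution: 41×1469.00 = 60229.00 mL
= ratio 11:41; 16159.00 mL and 60229.00 mL

ratio 11:41; 16159.00 mL and 60229.00 mL


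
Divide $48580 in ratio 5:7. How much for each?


Total parts = 5 + 7 = 12
Part 1: 48580 × 5/12 = 20241.67
Part 2: 48580 × 7/12 = 28338.33
= Part 1: $20241.67, Part 2: $28338.33

Part 1: $20241.67, Part 2: $28338.33


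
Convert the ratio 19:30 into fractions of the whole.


Total parts = 19 + 30 = 49
First part: 19/49 = 19/49
Second part: 30/49 = 30/49
= 19/49 and 30/49

19/49 and 30/49


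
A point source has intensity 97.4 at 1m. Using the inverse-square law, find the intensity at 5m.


I₁d₁² = I₂d₂²
I₂ = I₁ × (d₁/d₂)²
= 97.4 × (1/5)²
= 97.4 × 1/25
= 97.4/25
= 3.8960

3.8960


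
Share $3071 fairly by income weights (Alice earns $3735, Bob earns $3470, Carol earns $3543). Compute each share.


Total income = 3735 + 3470 + 3543 = $10748
Alice: $3071 × 3735/10748 = $1067.19
Bob: $3071 × 3470/10748 = $991.47
Carol: $3071 × 3543/10748 = $1012.33
= Alice: $1067.19, Bob: $991.47, Carol: $1012.33

Alice: $1067.19, Bob: $991.47, Carol: $1012.33


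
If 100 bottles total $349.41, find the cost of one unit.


Unit rate = total / quantity
= 349.41 / 100
= $3.49 per unit

$3.49 per unit


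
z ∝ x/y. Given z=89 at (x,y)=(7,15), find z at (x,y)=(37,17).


z = k·x/y
Solve for k using the known point: k = z·y/x = 89×15/7 = 1335/7 ≈ 190.7143
Now evaluate at x=37, y=17:
z = k × 37 / 17 = (1335 × 37) / (7 × 17) = 49395/119
≈ 415.0840

415.0840


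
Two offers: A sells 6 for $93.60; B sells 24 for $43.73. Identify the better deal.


Deal A: $93.60/6 = $15.6000/unit
Deal B: $43.73/24 = $1.8221/unit
B is cheaper per unit
= Deal B

Deal B


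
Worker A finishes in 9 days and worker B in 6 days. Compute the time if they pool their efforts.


Rate of A = 1/9 per day
Rate of B = 1/6 per day
Combined rate = 1/9 + 1/6 = 15/54 ≈ 0.2778 per day
Days = 1 / combined rate = 54/15
= 3.60 days

3.60 days


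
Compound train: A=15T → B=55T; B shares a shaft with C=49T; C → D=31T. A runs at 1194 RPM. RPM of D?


Stage 1: RPM_B = RPM_A × t_A/t_B = 1194 × 15/55 = 17910/55 ≈ 325.64
B and C share a shaft → RPM_C = RPM_B
Stage 2: RPM_D = RPM_C × t_C/t_D = RPM_A × (t_A×t_C)/(t_B×t_D)
Overall ratio = (15×49)/(55×31) = 735/1705
RPM_D = 1194 × 735/1705 = 877590/1705
≈ 514.72 RPM

514.72 RPM


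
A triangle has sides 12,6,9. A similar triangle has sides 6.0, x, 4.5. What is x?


Scale factor = 6.0/12 = 0.5
Missing side = 6 × 0.5
= 3.0

3.0


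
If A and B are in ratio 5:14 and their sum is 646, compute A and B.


Let A = 5k, B = 14k.
5k + 14k = 646
19k = 646 → k = 646/19 = 34
A = 5×34 = 170, B = 14×34 = 476
= A = 170, B = 476

A = 170, B = 476


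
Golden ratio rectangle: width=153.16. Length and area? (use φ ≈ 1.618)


φ = (1 + √5) / 2 ≈ 1.618
Length = width × φ = 153.16 × 1.618 = 247.81288
≈ 247.81
Area = width × length = 153.16 × 247.81288 = 37955.0207008 ≈ 37955.02
= Length: 247.81, Area: 37955.02

Length: 247.81, Area: 37955.02


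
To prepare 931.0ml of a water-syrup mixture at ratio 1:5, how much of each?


Total parts = 1 + 5 = 6
water: 931.0 × 1/6 = 155.2ml
syrup: 931.0 × 5/6 = 775.8ml
= 155.2ml and 775.8ml

155.2ml and 775.8ml


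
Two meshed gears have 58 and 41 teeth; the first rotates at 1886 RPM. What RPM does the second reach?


Gear ratio = 58:41 = 58:41
RPM_B = RPM_A × (teeth_A / teeth_B)
= 1886 × (58/41)
= 2668.0 RPM

2668.0 RPM


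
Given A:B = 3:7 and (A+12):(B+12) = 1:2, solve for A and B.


Let A = 3k, B = 7k.
(3k + 12) / (7k + 12) = 1/2
Cross-multiply: 2(3k + 12) = 1(7k + 12)
6k + 24 = 7k + 12
6k - 7k = 12 - 24
-1k = -12
k = -12/-1 = 12
A = 3×12 = 36, B = 7×12 = 84
= A = 36, B = 84

A = 36, B = 84


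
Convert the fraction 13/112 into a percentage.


Percentage = (part / whole) × 100
= (13 / 112) × 100
≈ 11.61%

11.61%


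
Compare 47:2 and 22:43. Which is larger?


47/2 = 23.5000
22/43 = 0.5116
23.5000 > 0.5116, so 47:2 is greater
= 47:2

47:2


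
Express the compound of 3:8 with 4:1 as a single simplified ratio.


Compound ratio = (3×4) : (8×1)
= 12:8
GCD = 4
= 3:2

3:2


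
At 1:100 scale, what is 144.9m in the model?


Model size = real / scale
= 144.9 / 100
= 1.4490 m

1.4490 m


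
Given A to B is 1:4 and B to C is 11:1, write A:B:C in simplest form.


Match B: multiply A:B by 11 → 11:44
Multiply B:C by 4 → 44:4
Combined: 11:44:4
GCD = 1
= 11:44:4

11:44:4


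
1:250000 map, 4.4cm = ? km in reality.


Real distance = map distance × scale
= 4.4cm × 250000
= 1100000 cm = 11000.0 m
= 11.000 km

11.000 km


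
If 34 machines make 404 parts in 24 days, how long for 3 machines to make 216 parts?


Days ∝ work / workers, so d₂ = d₁ × (m₁/m₂) × (w₂/w₁)
Workers factor (inverse): 34/3 ≈ 11.3333
Work factor (direct): 216/404 ≈ 0.5347
d₂ = 24 × 34/3 × 216/404 = (24 × 34 × 216) / (3 × 404) = 176256/1212
≈ 145.43 days

145.43 days


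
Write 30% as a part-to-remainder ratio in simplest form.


30% means 30 parts out of 100; remainder = 70
Part : remainder = 30:70
GCD = 10
= 3:7

3:7


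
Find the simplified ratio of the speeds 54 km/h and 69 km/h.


Ratio = 54:69
GCD = 3
Simplified = 18:23
Time ratio (same distance) = 23:18
Speed ratio = 18:23

18:23


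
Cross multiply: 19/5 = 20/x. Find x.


Cross multiply: 19 × x = 5 × 20
19x = 100
x = 100 / 19
= 5.26

5.26


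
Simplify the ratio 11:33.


GCD(11, 33) = 11
11/11 : 33/11
= 1:3

1:3


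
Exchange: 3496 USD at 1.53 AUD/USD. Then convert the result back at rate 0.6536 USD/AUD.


Amount × rate = 3496 × 1.53 = 5348.88 AUD
Round-trip: 5348.88 × 0.6536 = 3496.03 USD
= 5348.88 AUD, then 3496.03 USD

5348.88 AUD, then 3496.03 USD


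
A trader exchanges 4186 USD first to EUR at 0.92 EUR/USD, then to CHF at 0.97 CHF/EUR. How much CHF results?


Step 1: 4186 USD × 0.92 = 3851.12 EUR
Step 2: 3851.12 EUR × 0.97 = 3735.59 CHF
Implied rate USD→CHF = 0.92 × 0.97 = 0.8924
= 3735.59 CHF

3735.59 CHF


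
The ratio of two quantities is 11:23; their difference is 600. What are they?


Let A = 11k, B = 23k.
23k - 11k = 600
12k = 600 → k = 600/12 = 50
A = 11×50 = 550, B = 23×50 = 1150
= A = 550, B = 1150

A = 550, B = 1150


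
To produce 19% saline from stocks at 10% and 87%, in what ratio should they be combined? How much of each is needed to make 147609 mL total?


Let x parts of 10% mix with y parts of 87%.
10x + 87y = 19(x + y)
10x + 87y = 19x + 19y
x(10 - 19) = y(19 - 87)
x/y = (87 - 19)/(19 - 10) = 68/9
Simplify: 68:9
Total parts = 77; one part = 147609/77 = 1917.00 mL
10% solution: 68×1917.00 = 130356.00 mL
87% solution: 9×1917.00 = 17253.00 mL
= ratio 68:9; 130356.00 mL and 17253.00 mL

ratio 68:9; 130356.00 mL and 17253.00 mL


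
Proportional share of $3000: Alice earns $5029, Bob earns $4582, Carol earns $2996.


Total income = 5029 + 4582 + 2996 = $12607
Alice: $3000 × 5029/12607 = $1196.72
Bob: $3000 × 4582/12607 = $1090.35
Carol: $3000 × 2996/12607 = $712.94
= Alice: $1196.72, Bob: $1090.35, Carol: $712.94

Alice: $1196.72, Bob: $1090.35, Carol: $712.94


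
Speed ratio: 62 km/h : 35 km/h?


Ratio = 62:35
GCD = 1
Simplified = 62:35
Time ratio (same distance) = 35:62
Speed ratio = 62:35

62:35


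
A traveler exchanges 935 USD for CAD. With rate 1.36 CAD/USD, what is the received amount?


Amount × rate = 935 × 1.36
= 1271.60 CAD

1271.60 CAD


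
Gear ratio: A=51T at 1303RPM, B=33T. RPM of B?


Gear ratio = 51:33 = 17:11
RPM_B = RPM_A × (teeth_A / teeth_B)
= 1303 × (51/33)
= 2013.7 RPM

2013.7 RPM


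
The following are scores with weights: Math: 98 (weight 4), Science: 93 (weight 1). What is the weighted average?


Numerator = 98×4 + 93×1
= 392 + 93
= 485
Total weight = 5
Weighted avg = 485/5
= 97.00

97.00


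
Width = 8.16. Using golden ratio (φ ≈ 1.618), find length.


φ = (1 + √5) / 2 ≈ 1.618
Length = width × φ = 8.16 × 1.618 = 13.20288
≈ 13.20

13.20


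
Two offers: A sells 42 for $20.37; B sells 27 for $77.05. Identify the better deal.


Deal A: $20.37/42 = $0.4850/unit
Deal B: $77.05/27 = $2.8537/unit
A is cheaper per unit
= Deal A

Deal A


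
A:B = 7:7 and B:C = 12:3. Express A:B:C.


Match B: multiply A:B by 12 → 84:84
Multiply B:C by 7 → 84:21
Combined: 84:84:21
GCD = 21
= 4:4:1

4:4:1


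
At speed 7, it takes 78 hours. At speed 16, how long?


Inverse proportion: x × y = constant
k = 7 × 78 = 546
y₂ = k / 16 = 546 / 16
= 34.13

34.13


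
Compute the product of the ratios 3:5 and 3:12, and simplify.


Compound ratio = (3×3) : (5×12)
= 9:60
GCD = 3
= 3:20

3:20


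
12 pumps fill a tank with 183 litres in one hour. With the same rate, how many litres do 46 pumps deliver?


Direct proportion: y/x = constant
k = 183/12 = 15.2500
y₂ = k × 46 = 183 × 46 / 12 = 8418/12
= 701.50

701.50


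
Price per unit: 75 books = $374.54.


Unit rate = total / quantity
= 374.54 / 75
= $4.99 per unit

$4.99 per unit


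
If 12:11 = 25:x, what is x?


Cross multiply: 12 × x = 11 × 25
12x = 275
x = 275 / 12
= 22.92

22.92


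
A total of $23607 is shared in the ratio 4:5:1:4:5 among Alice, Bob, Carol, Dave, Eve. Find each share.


Total parts = 4 + 5 + 1 + 4 + 5 = 19
Alice: 23607 × 4/19 = 4969.89
Bob: 23607 × 5/19 = 6212.37
Carol: 23607 × 1/19 = 1242.47
Dave: 23607 × 4/19 = 4969.89
Eve: 23607 × 5/19 = 6212.37
= Alice: $4969.89, Bob: $6212.37, Carol: $1242.47, Dave: $4969.89, Eve: $6212.37

Alice: $4969.89, Bob: $6212.37, Carol: $1242.47, Dave: $4969.89, Eve: $6212.37


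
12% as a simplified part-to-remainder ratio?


12% means 12 parts out of 100; remainder = 88
Part : remainder = 12:88
GCD = 4
= 3:22

3:22


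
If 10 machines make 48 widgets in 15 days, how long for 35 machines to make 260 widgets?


Days ∝ work / workers, so d₂ = d₁ × (m₁/m₂) × (w₂/w₁)
Workers factor (inverse): 10/35 ≈ 0.2857
Work factor (direct): 260/48 ≈ 5.4167
d₂ = 15 × 10/35 × 260/48 = (15 × 10 × 260) / (35 × 48) = 39000/1680
≈ 23.21 days

23.21 days


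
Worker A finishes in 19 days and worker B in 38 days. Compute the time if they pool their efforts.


Rate of A = 1/19 per day
Rate of B = 1/38 per day
Combined rate = 1/19 + 1/38 = 57/722 ≈ 0.0789 per day
Days = 1 / combined rate = 722/57
≈ 12.67 days

12.67 days


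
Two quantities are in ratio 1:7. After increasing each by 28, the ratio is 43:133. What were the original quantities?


Let A = 1k, B = 7k.
(1k + 28) / (7k + 28) = 43/133
Cross-multiply: 133(1k + 28) = 43(7k + 28)
133k + 3724 = 301k + 1204
133k - 301k = 1204 - 3724
-168k = -2520
k = -2520/-168 = 15
A = 1×15 = 15, B = 7×15 = 105
= A = 15, B = 105

A = 15, B = 105


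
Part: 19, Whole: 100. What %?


Percentage = (part / whole) × 100
= (19 / 100) × 100
= 19.00%

19.00%


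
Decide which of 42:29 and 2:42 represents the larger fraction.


42/29 = 1.4483
2/42 = 0.0476
1.4483 > 0.0476, so 42:29 is greater
= 42:29

42:29


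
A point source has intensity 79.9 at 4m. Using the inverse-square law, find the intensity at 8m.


I₁d₁² = I₂d₂²
I₂ = I₁ × (d₁/d₂)²
= 79.9 × (4/8)²
= 79.9 × 16/64
= 1278.4/64
= 19.9750

19.9750


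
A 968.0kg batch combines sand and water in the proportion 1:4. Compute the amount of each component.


Total parts = 1 + 4 = 5
sand: 968.0 × 1/5 = 193.6kg
water: 968.0 × 4/5 = 774.4kg
= 193.6kg and 774.4kg

193.6kg and 774.4kg


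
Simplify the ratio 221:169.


GCD(221, 169) = 13
221/13 : 169/13
= 17:13

17:13


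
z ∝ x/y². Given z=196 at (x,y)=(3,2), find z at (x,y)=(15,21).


z = k·x/y²
Solve for k using the known point: k = z·y²/x = 196×4/3 = 784/3 ≈ 261.3333
Now evaluate at x=15, y=21:
z = k × 15 / 441 = (784 × 15) / (3 × 441) = 11760/1323
≈ 8.8889

8.8889


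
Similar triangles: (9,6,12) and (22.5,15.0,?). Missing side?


Scale factor = 22.5/9 = 2.5
Missing side = 12 × 2.5
= 30.0

30.0


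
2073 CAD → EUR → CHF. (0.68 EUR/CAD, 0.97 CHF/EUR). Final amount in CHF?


Step 1: 2073 CAD × 0.68 = 1409.64 EUR
Step 2: 1409.64 EUR × 0.97 = 1367.35 CHF
Implied rate CAD→CHF = 0.68 × 0.97 = 0.6596
= 1367.35 CHF

1367.35 CHF


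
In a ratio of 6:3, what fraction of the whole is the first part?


Total parts = 6 + 3 = 9
First part: 6/9 = 2/3
= 2/3

2/3


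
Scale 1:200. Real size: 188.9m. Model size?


Model size = real / scale
= 188.9 / 200
= 0.9445 m

0.9445 m


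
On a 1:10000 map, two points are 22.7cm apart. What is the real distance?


Real distance = map distance × scale
= 22.7cm × 10000
= 227000 cm = 2270.0 m
= 2.270 km

2.270 km


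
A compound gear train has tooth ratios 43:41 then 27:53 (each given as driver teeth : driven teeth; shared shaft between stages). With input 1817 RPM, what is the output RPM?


Stage 1: RPM_B = RPM_A × t_A/t_B = 1817 × 43/41 = 78131/41 ≈ 1905.63
B and C share a shaft → RPM_C = RPM_B
Stage 2: RPM_D = RPM_C × t_C/t_D = RPM_A × (t_A×t_C)/(t_B×t_D)
Overall ratio = (43×27)/(41×53) = 1161/2173
RPM_D = 1817 × 1161/2173 = 2109537/2173
≈ 970.79 RPM

970.79 RPM


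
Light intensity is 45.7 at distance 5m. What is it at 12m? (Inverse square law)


I₁d₁² = I₂d₂²
I₂ = I₁ × (d₁/d₂)²
= 45.7 × (5/12)²
= 45.7 × 25/144
= 1142.5/144
≈ 7.9340

7.9340


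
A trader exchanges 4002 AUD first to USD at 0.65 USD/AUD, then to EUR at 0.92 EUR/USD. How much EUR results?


Step 1: 4002 AUD × 0.65 = 2601.30 USD
Step 2: 2601.30 USD × 0.92 = 2393.20 EUR
Implied rate AUD→EUR = 0.65 × 0.92 = 0.5980
= 2393.20 EUR

2393.20 EUR


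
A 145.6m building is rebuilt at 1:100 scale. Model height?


Model size = real / scale
= 145.6 / 100
= 1.4560 m

1.4560 m


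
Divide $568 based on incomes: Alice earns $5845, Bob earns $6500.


Total income = 5845 + 6500 = $12345
Alice: $568 × 5845/12345 = $268.93
Bob: $568 × 6500/12345 = $299.07
= Alice: $268.93, Bob: $299.07

Alice: $268.93, Bob: $299.07


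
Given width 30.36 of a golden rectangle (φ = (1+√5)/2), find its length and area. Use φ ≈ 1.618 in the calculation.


φ = (1 + √5) / 2 ≈ 1.618
Length = width × φ = 30.36 × 1.618 = 49.12248
≈ 49.12
Area = width × length = 30.36 × 49.12248 = 1491.3584928 ≈ 1491.36
= Length: 49.12, Area: 1491.36

Length: 49.12, Area: 1491.36


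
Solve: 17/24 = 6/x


Cross multiply: 17 × x = 24 × 6
17x = 144
x = 144 / 17
= 8.47

8.47


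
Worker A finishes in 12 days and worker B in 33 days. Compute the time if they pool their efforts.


Rate of A = 1/12 per day
Rate of B = 1/33 per day
Combined rate = 1/12 + 1/33 = 45/396 ≈ 0.1136 per day
Days = 1 / combined rate = 396/45
= 8.80 days

8.80 days


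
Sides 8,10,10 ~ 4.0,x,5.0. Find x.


Scale factor = 4.0/8 = 0.5
Missing side = 10 × 0.5
= 5.0

5.0


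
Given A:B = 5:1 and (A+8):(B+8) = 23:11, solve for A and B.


Let A = 5k, B = 1k.
(5k + 8) / (1k + 8) = 23/11
Cross-multiply: 11(5k + 8) = 23(1k + 8)
55k + 88 = 23k + 184
55k - 23k = 184 - 88
32k = 96
k = 96/32 = 3
A = 5×3 = 15, B = 1×3 = 3
= A = 15, B = 3

A = 15, B = 3


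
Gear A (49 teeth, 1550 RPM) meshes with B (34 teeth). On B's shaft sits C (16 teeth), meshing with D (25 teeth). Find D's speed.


Stage 1: RPM_B = RPM_A × t_A/t_B = 1550 × 49/34 = 75950/34 ≈ 2233.82
B and C share a shaft → RPM_C = RPM_B
Stage 2: RPM_D = RPM_C × t_C/t_D = RPM_A × (t_A×t_C)/(t_B×t_D)
Overall ratio = (49×16)/(34×25) = 784/850
RPM_D = 1550 × 784/850 = 1215200/850
≈ 1429.65 RPM

1429.65 RPM


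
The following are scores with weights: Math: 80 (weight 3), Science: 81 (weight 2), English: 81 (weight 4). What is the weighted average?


Numerator = 80×3 + 81×2 + 81×4
= 240 + 162 + 324
= 726
Total weight = 9
Weighted avg = 726/9
= 80.67

80.67


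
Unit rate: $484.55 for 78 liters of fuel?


Unit rate = total / quantity
= 484.55 / 78
= $6.21 per unit

$6.21 per unit


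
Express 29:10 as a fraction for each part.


Total parts = 29 + 10 = 39
First part: 29/39 = 29/39
Second part: 10/39 = 10/39
= 29/39 and 10/39

29/39 and 10/39


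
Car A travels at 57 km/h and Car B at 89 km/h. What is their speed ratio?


Ratio = 57:89
GCD = 1
Simplified = 57:89
Time ratio (same distance) = 89:57
Speed ratio = 57:89

57:89


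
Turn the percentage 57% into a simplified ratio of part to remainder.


57% means 57 parts out of 100; remainder = 43
Part : remainder = 57:43
GCD = 1
= 57:43

57:43


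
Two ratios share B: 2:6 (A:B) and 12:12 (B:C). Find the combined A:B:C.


Match B: multiply A:B by 12 → 24:72
Multiply B:C by 6 → 72:72
Combined: 24:72:72
GCD = 24
= 1:3:3

1:3:3


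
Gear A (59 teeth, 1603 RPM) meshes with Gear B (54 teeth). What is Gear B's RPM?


Gear ratio = 59:54 = 59:54
RPM_B = RPM_A × (teeth_A / teeth_B)
= 1603 × (59/54)
= 1751.4 RPM

1751.4 RPM


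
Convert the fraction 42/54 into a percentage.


Percentage = (part / whole) × 100
= (42 / 54) × 100
≈ 77.78%

77.78%


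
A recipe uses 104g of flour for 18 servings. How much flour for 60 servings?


Direct proportion: y/x = constant
k = 104/18 ≈ 5.7778
y₂ = k × 60 = 104 × 60 / 18 = 6240/18
≈ 346.67

346.67


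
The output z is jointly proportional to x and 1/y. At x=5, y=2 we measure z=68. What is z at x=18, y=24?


z = k·x/y
Solve for k using the known point: k = z·y/x = 68×2/5 = 136/5 = 27.2000
Now evaluate at x=18, y=24:
z = k × 18 / 24 = (136 × 18) / (5 × 24) = 2448/120
= 20.4000

20.4000


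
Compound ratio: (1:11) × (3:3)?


Compound ratio = (1×3) : (11×3)
= 3:33
GCD = 3
= 1:11

1:11


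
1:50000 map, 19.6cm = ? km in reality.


Real distance = map distance × scale
= 19.6cm × 50000
= 980000 cm = 9800.0 m
= 9.800 km

9.800 km


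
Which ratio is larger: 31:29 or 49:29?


31/29 = 1.0690
49/29 = 1.6897
1.0690 < 1.6897, so 31:29 is less
= 49:29

49:29


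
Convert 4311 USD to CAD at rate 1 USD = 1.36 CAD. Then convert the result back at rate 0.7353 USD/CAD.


Amount × rate = 4311 × 1.36 = 5862.96 CAD
Round-trip: 5862.96 × 0.7353 = 4311.03 USD
= 5862.96 CAD, then 4311.03 USD

5862.96 CAD, then 4311.03 USD


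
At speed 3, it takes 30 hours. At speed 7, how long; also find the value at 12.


Inverse proportion: x × y = constant
k = 3 × 30 = 90
At x=7: k/7 = 12.86
At x=12: k/12 = 7.50
= 12.86 and 7.50

12.86 and 7.50


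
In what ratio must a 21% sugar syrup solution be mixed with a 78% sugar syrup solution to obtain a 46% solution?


Let x parts of 21% mix with y parts of 78%.
21x + 78y = 46(x + y)
21x + 78y = 46x + 46y
x(21 - 46) = y(46 - 78)
x/y = (78 - 46)/(46 - 21) = 32/25
Simplify: 32:25
= 32:25

32:25


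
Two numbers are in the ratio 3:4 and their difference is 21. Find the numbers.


Let A = 3k, B = 4k.
4k - 3k = 21
1k = 21 → k = 21/1 = 21
A = 3×21 = 63, B = 4×21 = 84
= A = 63, B = 84

A = 63, B = 84


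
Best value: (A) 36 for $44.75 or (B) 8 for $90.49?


Deal A: $44.75/36 = $1.2431/unit
Deal B: $90.49/8 = $11.3113/unit
A is cheaper per unit
= Deal A

Deal A


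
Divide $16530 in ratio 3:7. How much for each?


Total parts = 3 + 7 = 10
Part 1: 16530 × 3/10 = 4959.00
Part 2: 16530 × 7/10 = 11571.00
= Part 1: $4959.00, Part 2: $11571.00

Part 1: $4959.00, Part 2: $11571.00


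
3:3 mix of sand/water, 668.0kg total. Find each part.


Total parts = 3 + 3 = 6
sand: 668.0 × 3/6 = 334.0kg
water: 668.0 × 3/6 = 334.0kg
= 334.0kg and 334.0kg

334.0kg and 334.0kg


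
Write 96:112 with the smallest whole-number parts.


GCD(96, 112) = 16
96/16 : 112/16
= 6:7

6:7


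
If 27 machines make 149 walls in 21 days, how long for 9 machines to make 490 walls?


Days ∝ work / workers, so d₂ = d₁ × (m₁/m₂) × (w₂/w₁)
Workers factor (inverse): 27/9 = 3.0000
Work factor (direct): 490/149 ≈ 3.2886
d₂ = 21 × 27/9 × 490/149 = (21 × 27 × 490) / (9 × 149) = 277830/1341
≈ 207.18 days

207.18 days


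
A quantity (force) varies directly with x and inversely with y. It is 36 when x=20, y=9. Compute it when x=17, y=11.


z = k·x/y
Solve for k using the known point: k = z·y/x = 36×9/20 = 324/20 = 16.2000
Now evaluate at x=17, y=11:
z = k × 17 / 11 = (324 × 17) / (20 × 11) = 5508/220
≈ 25.0364

25.0364


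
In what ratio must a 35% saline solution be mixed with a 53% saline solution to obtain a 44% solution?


Let x parts of 35% mix with y parts of 53%.
35x + 53y = 44(x + y)
35x + 53y = 44x + 44y
x(35 - 44) = y(44 - 53)
x/y = (53 - 44)/(44 - 35) = 9/9
Simplify: 1:1
= 1:1

1:1


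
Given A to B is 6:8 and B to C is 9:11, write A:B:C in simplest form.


Match B: multiply A:B by 9 → 54:72
Multiply B:C by 8 → 72:88
Combined: 54:72:88
GCD = 2
= 27:36:44

27:36:44


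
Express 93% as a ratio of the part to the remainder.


93% means 93 parts out of 100; remainder = 7
Part : remainder = 93:7
GCD = 1
= 93:7

93:7


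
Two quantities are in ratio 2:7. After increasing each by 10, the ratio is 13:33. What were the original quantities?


Let A = 2k, B = 7k.
(2k + 10) / (7k + 10) = 13/33
Cross-multiply: 33(2k + 10) = 13(7k + 10)
66k + 330 = 91k + 130
66k - 91k = 130 - 330
-25k = -200
k = -200/-25 = 8
A = 2×8 = 16, B = 7×8 = 56
= A = 16, B = 56

A = 16, B = 56
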